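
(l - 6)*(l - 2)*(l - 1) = l^3 - 9*l^2 + 20*l - 12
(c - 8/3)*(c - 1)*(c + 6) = c^3 + 7*c^2/3 - 58*c/3 + 16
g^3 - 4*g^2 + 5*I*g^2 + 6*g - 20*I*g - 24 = (g - 4)*(g - I)*(g + 6*I)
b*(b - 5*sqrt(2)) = b^2 - 5*sqrt(2)*b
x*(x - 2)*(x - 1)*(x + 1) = x^4 - 2*x^3 - x^2 + 2*x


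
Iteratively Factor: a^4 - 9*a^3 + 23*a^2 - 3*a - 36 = (a - 3)*(a^3 - 6*a^2 + 5*a + 12) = (a - 3)^2*(a^2 - 3*a - 4) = (a - 4)*(a - 3)^2*(a + 1)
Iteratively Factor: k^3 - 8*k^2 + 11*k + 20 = (k - 5)*(k^2 - 3*k - 4) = (k - 5)*(k - 4)*(k + 1)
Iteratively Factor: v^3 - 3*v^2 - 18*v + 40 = (v - 5)*(v^2 + 2*v - 8) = (v - 5)*(v + 4)*(v - 2)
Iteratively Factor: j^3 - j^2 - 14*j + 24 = (j - 3)*(j^2 + 2*j - 8) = (j - 3)*(j - 2)*(j + 4)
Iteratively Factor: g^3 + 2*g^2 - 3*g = (g + 3)*(g^2 - g) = g*(g + 3)*(g - 1)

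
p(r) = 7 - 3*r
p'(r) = -3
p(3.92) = -4.76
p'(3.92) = -3.00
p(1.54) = 2.38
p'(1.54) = -3.00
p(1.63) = 2.11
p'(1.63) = -3.00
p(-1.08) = 10.24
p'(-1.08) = -3.00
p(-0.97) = 9.91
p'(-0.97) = -3.00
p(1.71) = 1.87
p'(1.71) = -3.00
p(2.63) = -0.89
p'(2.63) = -3.00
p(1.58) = 2.26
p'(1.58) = -3.00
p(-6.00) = 25.00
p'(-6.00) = -3.00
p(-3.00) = 16.00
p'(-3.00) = -3.00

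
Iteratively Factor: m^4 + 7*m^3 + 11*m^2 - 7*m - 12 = (m + 1)*(m^3 + 6*m^2 + 5*m - 12) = (m + 1)*(m + 4)*(m^2 + 2*m - 3) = (m - 1)*(m + 1)*(m + 4)*(m + 3)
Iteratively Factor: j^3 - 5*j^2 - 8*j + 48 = (j - 4)*(j^2 - j - 12) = (j - 4)*(j + 3)*(j - 4)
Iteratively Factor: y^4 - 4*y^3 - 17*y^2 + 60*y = (y - 3)*(y^3 - y^2 - 20*y) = y*(y - 3)*(y^2 - y - 20) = y*(y - 5)*(y - 3)*(y + 4)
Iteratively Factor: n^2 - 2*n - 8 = (n - 4)*(n + 2)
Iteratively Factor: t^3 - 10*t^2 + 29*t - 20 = (t - 1)*(t^2 - 9*t + 20) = (t - 4)*(t - 1)*(t - 5)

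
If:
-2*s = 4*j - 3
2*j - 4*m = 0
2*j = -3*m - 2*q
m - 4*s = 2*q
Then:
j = 1/2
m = 1/4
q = -7/8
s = 1/2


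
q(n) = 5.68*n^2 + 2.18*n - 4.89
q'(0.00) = 2.18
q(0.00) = -4.89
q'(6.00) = 70.34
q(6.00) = 212.67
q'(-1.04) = -9.63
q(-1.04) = -1.01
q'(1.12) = 14.90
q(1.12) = 4.68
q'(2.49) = 30.47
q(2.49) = 35.75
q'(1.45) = 18.65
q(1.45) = 10.21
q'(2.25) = 27.74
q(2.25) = 28.77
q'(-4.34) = -47.12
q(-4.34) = 92.64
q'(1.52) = 19.45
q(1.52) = 11.55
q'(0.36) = 6.27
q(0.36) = -3.37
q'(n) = 11.36*n + 2.18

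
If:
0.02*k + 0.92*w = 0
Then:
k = -46.0*w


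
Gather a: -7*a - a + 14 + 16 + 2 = 32 - 8*a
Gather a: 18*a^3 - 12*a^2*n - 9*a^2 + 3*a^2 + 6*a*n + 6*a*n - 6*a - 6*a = 18*a^3 + a^2*(-12*n - 6) + a*(12*n - 12)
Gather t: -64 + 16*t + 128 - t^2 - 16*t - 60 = 4 - t^2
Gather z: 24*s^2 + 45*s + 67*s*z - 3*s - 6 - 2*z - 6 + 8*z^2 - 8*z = 24*s^2 + 42*s + 8*z^2 + z*(67*s - 10) - 12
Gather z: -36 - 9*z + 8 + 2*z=-7*z - 28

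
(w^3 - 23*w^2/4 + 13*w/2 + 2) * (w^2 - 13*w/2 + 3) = w^5 - 49*w^4/4 + 375*w^3/8 - 115*w^2/2 + 13*w/2 + 6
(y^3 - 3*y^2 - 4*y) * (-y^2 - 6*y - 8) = -y^5 - 3*y^4 + 14*y^3 + 48*y^2 + 32*y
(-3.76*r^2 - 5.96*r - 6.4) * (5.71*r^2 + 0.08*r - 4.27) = -21.4696*r^4 - 34.3324*r^3 - 20.9656*r^2 + 24.9372*r + 27.328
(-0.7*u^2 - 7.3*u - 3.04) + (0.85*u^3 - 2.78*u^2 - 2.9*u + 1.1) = 0.85*u^3 - 3.48*u^2 - 10.2*u - 1.94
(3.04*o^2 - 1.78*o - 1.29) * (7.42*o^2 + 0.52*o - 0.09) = 22.5568*o^4 - 11.6268*o^3 - 10.771*o^2 - 0.5106*o + 0.1161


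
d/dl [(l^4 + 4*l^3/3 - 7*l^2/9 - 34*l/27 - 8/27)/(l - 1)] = 3*l^2 + 14*l/3 + 14/9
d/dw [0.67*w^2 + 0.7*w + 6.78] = 1.34*w + 0.7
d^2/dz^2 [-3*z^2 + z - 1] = -6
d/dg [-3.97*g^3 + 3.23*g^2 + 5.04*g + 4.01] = -11.91*g^2 + 6.46*g + 5.04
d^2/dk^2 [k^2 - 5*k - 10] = 2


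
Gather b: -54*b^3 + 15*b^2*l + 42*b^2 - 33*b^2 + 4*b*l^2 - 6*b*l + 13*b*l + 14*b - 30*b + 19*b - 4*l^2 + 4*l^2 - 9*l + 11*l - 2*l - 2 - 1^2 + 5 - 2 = -54*b^3 + b^2*(15*l + 9) + b*(4*l^2 + 7*l + 3)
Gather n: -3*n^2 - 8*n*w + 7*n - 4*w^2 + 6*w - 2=-3*n^2 + n*(7 - 8*w) - 4*w^2 + 6*w - 2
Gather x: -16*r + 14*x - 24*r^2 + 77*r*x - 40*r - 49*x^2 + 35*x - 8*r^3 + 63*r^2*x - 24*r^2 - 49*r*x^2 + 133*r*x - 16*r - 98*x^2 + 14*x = -8*r^3 - 48*r^2 - 72*r + x^2*(-49*r - 147) + x*(63*r^2 + 210*r + 63)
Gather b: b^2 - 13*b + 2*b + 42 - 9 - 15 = b^2 - 11*b + 18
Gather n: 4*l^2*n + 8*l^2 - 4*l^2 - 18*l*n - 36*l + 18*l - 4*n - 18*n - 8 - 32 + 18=4*l^2 - 18*l + n*(4*l^2 - 18*l - 22) - 22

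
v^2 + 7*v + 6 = (v + 1)*(v + 6)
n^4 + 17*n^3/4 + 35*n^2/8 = n^2*(n + 7/4)*(n + 5/2)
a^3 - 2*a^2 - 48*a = a*(a - 8)*(a + 6)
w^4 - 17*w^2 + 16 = (w - 4)*(w - 1)*(w + 1)*(w + 4)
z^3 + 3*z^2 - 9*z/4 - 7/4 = (z - 1)*(z + 1/2)*(z + 7/2)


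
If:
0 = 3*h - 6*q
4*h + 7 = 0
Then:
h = -7/4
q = -7/8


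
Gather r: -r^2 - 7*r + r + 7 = -r^2 - 6*r + 7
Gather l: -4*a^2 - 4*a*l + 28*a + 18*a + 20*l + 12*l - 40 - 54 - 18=-4*a^2 + 46*a + l*(32 - 4*a) - 112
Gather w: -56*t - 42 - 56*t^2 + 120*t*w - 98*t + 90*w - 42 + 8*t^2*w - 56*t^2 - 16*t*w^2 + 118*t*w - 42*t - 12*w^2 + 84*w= -112*t^2 - 196*t + w^2*(-16*t - 12) + w*(8*t^2 + 238*t + 174) - 84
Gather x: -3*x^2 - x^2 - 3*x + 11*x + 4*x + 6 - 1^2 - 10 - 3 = -4*x^2 + 12*x - 8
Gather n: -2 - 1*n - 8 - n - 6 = -2*n - 16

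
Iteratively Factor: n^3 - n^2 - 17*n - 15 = (n - 5)*(n^2 + 4*n + 3) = (n - 5)*(n + 3)*(n + 1)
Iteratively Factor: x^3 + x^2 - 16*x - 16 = (x + 4)*(x^2 - 3*x - 4) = (x - 4)*(x + 4)*(x + 1)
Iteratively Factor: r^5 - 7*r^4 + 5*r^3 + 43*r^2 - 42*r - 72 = (r - 4)*(r^4 - 3*r^3 - 7*r^2 + 15*r + 18) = (r - 4)*(r + 1)*(r^3 - 4*r^2 - 3*r + 18) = (r - 4)*(r + 1)*(r + 2)*(r^2 - 6*r + 9) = (r - 4)*(r - 3)*(r + 1)*(r + 2)*(r - 3)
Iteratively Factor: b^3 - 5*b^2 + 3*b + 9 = (b - 3)*(b^2 - 2*b - 3) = (b - 3)*(b + 1)*(b - 3)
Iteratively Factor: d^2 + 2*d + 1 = (d + 1)*(d + 1)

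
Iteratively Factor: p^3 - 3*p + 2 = (p - 1)*(p^2 + p - 2) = (p - 1)^2*(p + 2)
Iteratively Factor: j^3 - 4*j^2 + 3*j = (j)*(j^2 - 4*j + 3) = j*(j - 3)*(j - 1)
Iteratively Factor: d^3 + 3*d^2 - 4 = (d + 2)*(d^2 + d - 2) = (d + 2)^2*(d - 1)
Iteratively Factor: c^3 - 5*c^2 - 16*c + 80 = (c + 4)*(c^2 - 9*c + 20) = (c - 4)*(c + 4)*(c - 5)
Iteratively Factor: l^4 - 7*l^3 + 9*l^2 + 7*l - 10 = (l + 1)*(l^3 - 8*l^2 + 17*l - 10) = (l - 5)*(l + 1)*(l^2 - 3*l + 2) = (l - 5)*(l - 1)*(l + 1)*(l - 2)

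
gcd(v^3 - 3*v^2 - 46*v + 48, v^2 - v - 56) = v - 8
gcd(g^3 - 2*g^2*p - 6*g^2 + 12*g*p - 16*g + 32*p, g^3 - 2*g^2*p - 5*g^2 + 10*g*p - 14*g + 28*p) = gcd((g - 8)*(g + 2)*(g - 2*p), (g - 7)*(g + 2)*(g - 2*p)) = -g^2 + 2*g*p - 2*g + 4*p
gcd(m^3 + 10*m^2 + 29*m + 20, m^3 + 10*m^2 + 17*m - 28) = m + 4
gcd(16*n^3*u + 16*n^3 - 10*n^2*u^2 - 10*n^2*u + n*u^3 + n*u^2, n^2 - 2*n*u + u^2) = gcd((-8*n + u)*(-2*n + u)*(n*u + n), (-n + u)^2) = 1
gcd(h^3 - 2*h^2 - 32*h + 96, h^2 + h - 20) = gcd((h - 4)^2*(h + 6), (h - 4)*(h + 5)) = h - 4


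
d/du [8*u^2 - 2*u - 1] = 16*u - 2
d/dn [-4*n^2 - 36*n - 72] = -8*n - 36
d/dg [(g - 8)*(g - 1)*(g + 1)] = 3*g^2 - 16*g - 1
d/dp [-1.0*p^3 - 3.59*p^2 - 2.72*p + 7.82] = -3.0*p^2 - 7.18*p - 2.72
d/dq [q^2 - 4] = 2*q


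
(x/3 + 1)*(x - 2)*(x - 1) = x^3/3 - 7*x/3 + 2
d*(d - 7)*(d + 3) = d^3 - 4*d^2 - 21*d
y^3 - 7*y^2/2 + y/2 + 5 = (y - 5/2)*(y - 2)*(y + 1)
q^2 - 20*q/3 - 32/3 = (q - 8)*(q + 4/3)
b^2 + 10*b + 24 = (b + 4)*(b + 6)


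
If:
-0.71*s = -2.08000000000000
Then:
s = 2.93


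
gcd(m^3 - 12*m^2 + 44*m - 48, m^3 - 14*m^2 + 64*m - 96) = m^2 - 10*m + 24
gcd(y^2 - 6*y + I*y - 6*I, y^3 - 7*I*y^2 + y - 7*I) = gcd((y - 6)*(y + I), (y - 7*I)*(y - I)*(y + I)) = y + I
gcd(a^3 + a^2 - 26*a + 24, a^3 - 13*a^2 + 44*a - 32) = a^2 - 5*a + 4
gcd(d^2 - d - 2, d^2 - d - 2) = d^2 - d - 2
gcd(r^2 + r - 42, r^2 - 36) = r - 6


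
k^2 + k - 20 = (k - 4)*(k + 5)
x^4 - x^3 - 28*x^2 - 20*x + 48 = (x - 6)*(x - 1)*(x + 2)*(x + 4)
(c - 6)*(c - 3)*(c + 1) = c^3 - 8*c^2 + 9*c + 18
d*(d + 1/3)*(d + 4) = d^3 + 13*d^2/3 + 4*d/3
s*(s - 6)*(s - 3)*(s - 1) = s^4 - 10*s^3 + 27*s^2 - 18*s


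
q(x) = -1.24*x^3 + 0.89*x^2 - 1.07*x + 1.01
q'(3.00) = -29.21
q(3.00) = -27.67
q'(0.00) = -1.07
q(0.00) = 1.01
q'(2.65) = -22.48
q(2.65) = -18.65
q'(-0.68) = -4.00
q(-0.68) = 2.54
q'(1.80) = -9.92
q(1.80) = -5.26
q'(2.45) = -19.04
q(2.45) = -14.50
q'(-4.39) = -80.58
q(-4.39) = 127.77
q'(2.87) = -26.60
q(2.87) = -24.04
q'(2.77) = -24.68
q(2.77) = -21.48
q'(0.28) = -0.86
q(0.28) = 0.75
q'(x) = -3.72*x^2 + 1.78*x - 1.07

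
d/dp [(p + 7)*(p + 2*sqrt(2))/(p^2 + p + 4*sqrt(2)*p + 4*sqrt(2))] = (-(p + 7)*(p + 2*sqrt(2))*(2*p + 1 + 4*sqrt(2)) + (2*p + 2*sqrt(2) + 7)*(p^2 + p + 4*sqrt(2)*p + 4*sqrt(2)))/(p^2 + p + 4*sqrt(2)*p + 4*sqrt(2))^2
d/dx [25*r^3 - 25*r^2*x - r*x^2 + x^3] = -25*r^2 - 2*r*x + 3*x^2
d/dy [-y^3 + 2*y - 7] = 2 - 3*y^2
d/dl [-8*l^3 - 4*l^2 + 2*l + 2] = -24*l^2 - 8*l + 2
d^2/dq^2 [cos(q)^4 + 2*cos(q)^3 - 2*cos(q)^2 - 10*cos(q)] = -16*sin(q)^4 + 12*sin(q)^2 + 17*cos(q)/2 - 9*cos(3*q)/2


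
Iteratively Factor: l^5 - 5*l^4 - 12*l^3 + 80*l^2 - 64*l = (l)*(l^4 - 5*l^3 - 12*l^2 + 80*l - 64) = l*(l - 1)*(l^3 - 4*l^2 - 16*l + 64) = l*(l - 1)*(l + 4)*(l^2 - 8*l + 16) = l*(l - 4)*(l - 1)*(l + 4)*(l - 4)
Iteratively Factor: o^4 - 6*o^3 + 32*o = (o - 4)*(o^3 - 2*o^2 - 8*o) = (o - 4)*(o + 2)*(o^2 - 4*o) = (o - 4)^2*(o + 2)*(o)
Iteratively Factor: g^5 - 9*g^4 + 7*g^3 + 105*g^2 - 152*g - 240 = (g - 4)*(g^4 - 5*g^3 - 13*g^2 + 53*g + 60) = (g - 4)*(g + 3)*(g^3 - 8*g^2 + 11*g + 20) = (g - 5)*(g - 4)*(g + 3)*(g^2 - 3*g - 4) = (g - 5)*(g - 4)*(g + 1)*(g + 3)*(g - 4)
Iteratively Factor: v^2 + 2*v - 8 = (v + 4)*(v - 2)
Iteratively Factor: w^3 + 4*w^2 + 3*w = (w + 3)*(w^2 + w) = w*(w + 3)*(w + 1)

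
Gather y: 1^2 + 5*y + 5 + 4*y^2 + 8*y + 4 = 4*y^2 + 13*y + 10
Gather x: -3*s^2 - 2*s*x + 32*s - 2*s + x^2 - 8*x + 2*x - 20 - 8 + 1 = -3*s^2 + 30*s + x^2 + x*(-2*s - 6) - 27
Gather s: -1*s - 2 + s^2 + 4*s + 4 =s^2 + 3*s + 2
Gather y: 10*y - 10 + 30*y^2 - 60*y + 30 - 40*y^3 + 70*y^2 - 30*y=-40*y^3 + 100*y^2 - 80*y + 20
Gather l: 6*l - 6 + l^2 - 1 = l^2 + 6*l - 7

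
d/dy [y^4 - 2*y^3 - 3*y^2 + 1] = 2*y*(2*y^2 - 3*y - 3)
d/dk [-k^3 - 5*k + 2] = -3*k^2 - 5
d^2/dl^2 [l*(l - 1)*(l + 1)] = 6*l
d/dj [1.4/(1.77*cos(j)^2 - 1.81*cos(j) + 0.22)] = (4.956*cos(j) - 2.534)*sin(j)/(1.77*cos(j)^2 - 1.81*cos(j) + 0.22)^2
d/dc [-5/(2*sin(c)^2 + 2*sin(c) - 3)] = 10*(sin(2*c) + cos(c))/(2*sin(c) - cos(2*c) - 2)^2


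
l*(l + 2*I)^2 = l^3 + 4*I*l^2 - 4*l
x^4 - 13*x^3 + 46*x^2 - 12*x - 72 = (x - 6)^2*(x - 2)*(x + 1)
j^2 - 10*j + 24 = (j - 6)*(j - 4)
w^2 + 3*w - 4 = (w - 1)*(w + 4)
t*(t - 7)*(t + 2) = t^3 - 5*t^2 - 14*t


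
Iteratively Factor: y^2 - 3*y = (y)*(y - 3)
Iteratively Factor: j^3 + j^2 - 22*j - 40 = (j + 4)*(j^2 - 3*j - 10) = (j + 2)*(j + 4)*(j - 5)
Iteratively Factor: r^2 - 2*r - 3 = (r + 1)*(r - 3)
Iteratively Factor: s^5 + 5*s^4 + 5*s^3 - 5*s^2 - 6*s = (s + 2)*(s^4 + 3*s^3 - s^2 - 3*s) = (s - 1)*(s + 2)*(s^3 + 4*s^2 + 3*s) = (s - 1)*(s + 1)*(s + 2)*(s^2 + 3*s) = s*(s - 1)*(s + 1)*(s + 2)*(s + 3)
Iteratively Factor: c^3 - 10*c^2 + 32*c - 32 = (c - 4)*(c^2 - 6*c + 8) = (c - 4)*(c - 2)*(c - 4)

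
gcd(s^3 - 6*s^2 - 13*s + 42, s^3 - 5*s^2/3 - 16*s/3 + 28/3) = s - 2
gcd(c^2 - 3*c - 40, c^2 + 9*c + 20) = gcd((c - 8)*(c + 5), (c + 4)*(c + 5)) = c + 5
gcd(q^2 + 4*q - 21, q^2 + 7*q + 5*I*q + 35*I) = q + 7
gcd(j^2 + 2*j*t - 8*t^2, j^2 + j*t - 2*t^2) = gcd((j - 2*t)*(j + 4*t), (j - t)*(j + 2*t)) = 1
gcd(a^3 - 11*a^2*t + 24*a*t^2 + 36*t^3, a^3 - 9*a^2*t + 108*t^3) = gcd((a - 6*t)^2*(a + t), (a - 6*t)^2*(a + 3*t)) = a^2 - 12*a*t + 36*t^2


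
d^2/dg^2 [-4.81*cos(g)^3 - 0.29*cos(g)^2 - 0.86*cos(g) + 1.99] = 4.4675*cos(g) + 0.58*cos(2*g) + 10.8225*cos(3*g)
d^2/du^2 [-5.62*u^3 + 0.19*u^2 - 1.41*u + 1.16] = 0.38 - 33.72*u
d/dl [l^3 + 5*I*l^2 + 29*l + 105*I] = 3*l^2 + 10*I*l + 29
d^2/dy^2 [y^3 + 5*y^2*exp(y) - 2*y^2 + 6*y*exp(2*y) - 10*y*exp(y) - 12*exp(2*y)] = 5*y^2*exp(y) + 24*y*exp(2*y) + 10*y*exp(y) + 6*y - 24*exp(2*y) - 10*exp(y) - 4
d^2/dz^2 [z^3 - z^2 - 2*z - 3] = 6*z - 2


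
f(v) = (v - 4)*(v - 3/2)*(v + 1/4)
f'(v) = (v - 4)*(v - 3/2) + (v - 4)*(v + 1/4) + (v - 3/2)*(v + 1/4)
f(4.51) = 7.31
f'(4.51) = 18.29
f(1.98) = -2.16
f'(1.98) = -4.40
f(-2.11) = -41.03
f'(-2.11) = 40.14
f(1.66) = -0.72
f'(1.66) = -4.54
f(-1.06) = -10.49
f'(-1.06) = 19.13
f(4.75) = 12.19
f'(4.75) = 22.44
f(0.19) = 2.20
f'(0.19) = 2.74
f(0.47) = 2.62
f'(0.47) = 0.35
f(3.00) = -4.88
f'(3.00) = 0.12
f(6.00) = 56.25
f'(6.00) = 49.62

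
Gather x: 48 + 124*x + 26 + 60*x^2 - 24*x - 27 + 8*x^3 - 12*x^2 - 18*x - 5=8*x^3 + 48*x^2 + 82*x + 42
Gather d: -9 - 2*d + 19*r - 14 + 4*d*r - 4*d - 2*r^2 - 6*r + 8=d*(4*r - 6) - 2*r^2 + 13*r - 15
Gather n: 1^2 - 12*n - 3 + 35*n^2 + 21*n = 35*n^2 + 9*n - 2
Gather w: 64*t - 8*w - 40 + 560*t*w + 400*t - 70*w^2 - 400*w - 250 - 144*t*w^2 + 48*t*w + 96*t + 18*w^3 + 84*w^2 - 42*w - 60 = 560*t + 18*w^3 + w^2*(14 - 144*t) + w*(608*t - 450) - 350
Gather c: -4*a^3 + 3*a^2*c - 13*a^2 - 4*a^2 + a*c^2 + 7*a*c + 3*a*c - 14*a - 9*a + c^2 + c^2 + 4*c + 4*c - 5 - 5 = -4*a^3 - 17*a^2 - 23*a + c^2*(a + 2) + c*(3*a^2 + 10*a + 8) - 10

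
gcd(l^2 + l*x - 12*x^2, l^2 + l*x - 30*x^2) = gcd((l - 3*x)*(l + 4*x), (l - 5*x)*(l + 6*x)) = 1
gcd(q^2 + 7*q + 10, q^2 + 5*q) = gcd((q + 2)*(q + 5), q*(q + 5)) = q + 5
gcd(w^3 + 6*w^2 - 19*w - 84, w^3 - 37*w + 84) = w^2 + 3*w - 28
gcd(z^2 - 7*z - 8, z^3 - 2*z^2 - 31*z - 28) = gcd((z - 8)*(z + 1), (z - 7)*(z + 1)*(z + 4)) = z + 1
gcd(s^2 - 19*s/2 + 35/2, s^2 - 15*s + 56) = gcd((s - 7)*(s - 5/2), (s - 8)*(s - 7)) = s - 7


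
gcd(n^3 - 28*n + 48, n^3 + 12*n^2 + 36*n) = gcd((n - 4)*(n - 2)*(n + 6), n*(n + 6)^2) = n + 6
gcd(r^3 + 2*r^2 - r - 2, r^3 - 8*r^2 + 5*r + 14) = r + 1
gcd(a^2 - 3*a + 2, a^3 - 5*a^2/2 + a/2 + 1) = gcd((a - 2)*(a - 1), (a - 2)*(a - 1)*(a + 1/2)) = a^2 - 3*a + 2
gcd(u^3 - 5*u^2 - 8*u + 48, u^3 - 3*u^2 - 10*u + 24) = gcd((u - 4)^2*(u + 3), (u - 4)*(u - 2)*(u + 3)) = u^2 - u - 12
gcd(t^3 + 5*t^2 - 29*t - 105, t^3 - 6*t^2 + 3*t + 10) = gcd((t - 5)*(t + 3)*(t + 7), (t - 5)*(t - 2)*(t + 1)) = t - 5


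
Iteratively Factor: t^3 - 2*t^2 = (t)*(t^2 - 2*t) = t^2*(t - 2)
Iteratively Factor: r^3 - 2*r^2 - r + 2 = (r - 2)*(r^2 - 1) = (r - 2)*(r + 1)*(r - 1)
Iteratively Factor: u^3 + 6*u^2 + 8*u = (u + 4)*(u^2 + 2*u) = u*(u + 4)*(u + 2)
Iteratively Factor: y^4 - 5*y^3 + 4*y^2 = (y - 1)*(y^3 - 4*y^2) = (y - 4)*(y - 1)*(y^2) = y*(y - 4)*(y - 1)*(y)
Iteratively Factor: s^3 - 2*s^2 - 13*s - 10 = (s - 5)*(s^2 + 3*s + 2) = (s - 5)*(s + 1)*(s + 2)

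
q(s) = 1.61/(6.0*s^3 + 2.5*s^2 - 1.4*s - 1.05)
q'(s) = 1.61*(-18.0*s^2 - 5.0*s + 1.4)/(6.0*s^3 + 2.5*s^2 - 1.4*s - 1.05)^2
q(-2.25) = -0.03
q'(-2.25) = -0.04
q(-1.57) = -0.10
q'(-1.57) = -0.22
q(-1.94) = -0.05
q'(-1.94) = -0.09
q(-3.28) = -0.01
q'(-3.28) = -0.01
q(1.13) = 0.17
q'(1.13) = -0.52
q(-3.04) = -0.01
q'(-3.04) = -0.01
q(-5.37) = -0.00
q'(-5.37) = -0.00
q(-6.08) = -0.00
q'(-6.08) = -0.00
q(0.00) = -1.53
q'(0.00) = 2.04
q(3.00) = 0.01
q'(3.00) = -0.01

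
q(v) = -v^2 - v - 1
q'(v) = -2*v - 1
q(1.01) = -3.03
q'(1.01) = -3.02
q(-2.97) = -6.85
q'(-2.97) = 4.94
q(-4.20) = -14.44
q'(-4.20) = 7.40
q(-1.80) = -2.44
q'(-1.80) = 2.60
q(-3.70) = -10.99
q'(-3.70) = 6.40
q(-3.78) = -11.51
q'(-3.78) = 6.56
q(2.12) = -7.61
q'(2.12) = -5.24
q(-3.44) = -9.39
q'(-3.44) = 5.88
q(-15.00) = -211.00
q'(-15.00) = 29.00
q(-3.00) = -7.00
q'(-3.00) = 5.00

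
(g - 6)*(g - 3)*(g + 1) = g^3 - 8*g^2 + 9*g + 18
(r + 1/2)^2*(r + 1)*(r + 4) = r^4 + 6*r^3 + 37*r^2/4 + 21*r/4 + 1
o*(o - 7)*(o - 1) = o^3 - 8*o^2 + 7*o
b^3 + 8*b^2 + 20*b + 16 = (b + 2)^2*(b + 4)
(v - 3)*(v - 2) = v^2 - 5*v + 6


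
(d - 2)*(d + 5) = d^2 + 3*d - 10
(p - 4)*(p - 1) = p^2 - 5*p + 4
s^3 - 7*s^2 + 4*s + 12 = (s - 6)*(s - 2)*(s + 1)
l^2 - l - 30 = (l - 6)*(l + 5)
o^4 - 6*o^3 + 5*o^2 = o^2*(o - 5)*(o - 1)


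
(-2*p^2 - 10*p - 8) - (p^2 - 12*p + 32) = -3*p^2 + 2*p - 40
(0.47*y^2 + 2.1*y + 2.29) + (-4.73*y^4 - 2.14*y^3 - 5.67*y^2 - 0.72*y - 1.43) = -4.73*y^4 - 2.14*y^3 - 5.2*y^2 + 1.38*y + 0.86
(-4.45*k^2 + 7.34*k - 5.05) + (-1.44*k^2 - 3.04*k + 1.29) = -5.89*k^2 + 4.3*k - 3.76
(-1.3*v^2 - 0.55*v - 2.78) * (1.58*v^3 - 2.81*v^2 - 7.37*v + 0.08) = -2.054*v^5 + 2.784*v^4 + 6.7341*v^3 + 11.7613*v^2 + 20.4446*v - 0.2224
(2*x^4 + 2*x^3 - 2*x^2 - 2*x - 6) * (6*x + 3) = 12*x^5 + 18*x^4 - 6*x^3 - 18*x^2 - 42*x - 18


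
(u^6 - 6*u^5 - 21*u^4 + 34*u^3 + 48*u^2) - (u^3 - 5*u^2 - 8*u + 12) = u^6 - 6*u^5 - 21*u^4 + 33*u^3 + 53*u^2 + 8*u - 12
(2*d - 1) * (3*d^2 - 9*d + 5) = 6*d^3 - 21*d^2 + 19*d - 5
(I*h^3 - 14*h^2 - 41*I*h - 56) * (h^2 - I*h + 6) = I*h^5 - 13*h^4 - 21*I*h^3 - 181*h^2 - 190*I*h - 336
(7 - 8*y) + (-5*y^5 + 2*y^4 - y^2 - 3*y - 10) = -5*y^5 + 2*y^4 - y^2 - 11*y - 3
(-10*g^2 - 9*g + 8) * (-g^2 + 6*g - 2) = 10*g^4 - 51*g^3 - 42*g^2 + 66*g - 16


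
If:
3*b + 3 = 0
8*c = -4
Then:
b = -1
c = -1/2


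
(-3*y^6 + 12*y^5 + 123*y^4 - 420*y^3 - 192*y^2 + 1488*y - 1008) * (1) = -3*y^6 + 12*y^5 + 123*y^4 - 420*y^3 - 192*y^2 + 1488*y - 1008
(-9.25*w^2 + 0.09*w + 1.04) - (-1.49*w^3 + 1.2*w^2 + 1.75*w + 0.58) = 1.49*w^3 - 10.45*w^2 - 1.66*w + 0.46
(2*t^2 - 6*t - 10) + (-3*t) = 2*t^2 - 9*t - 10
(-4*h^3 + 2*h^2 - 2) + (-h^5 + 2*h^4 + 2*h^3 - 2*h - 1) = -h^5 + 2*h^4 - 2*h^3 + 2*h^2 - 2*h - 3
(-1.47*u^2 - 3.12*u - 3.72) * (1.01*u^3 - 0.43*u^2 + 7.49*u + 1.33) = -1.4847*u^5 - 2.5191*u^4 - 13.4259*u^3 - 23.7243*u^2 - 32.0124*u - 4.9476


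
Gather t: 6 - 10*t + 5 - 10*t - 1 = 10 - 20*t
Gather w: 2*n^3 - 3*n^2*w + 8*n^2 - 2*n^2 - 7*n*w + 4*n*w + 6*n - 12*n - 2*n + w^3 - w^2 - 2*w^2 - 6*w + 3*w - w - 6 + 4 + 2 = 2*n^3 + 6*n^2 - 8*n + w^3 - 3*w^2 + w*(-3*n^2 - 3*n - 4)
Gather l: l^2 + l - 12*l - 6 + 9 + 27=l^2 - 11*l + 30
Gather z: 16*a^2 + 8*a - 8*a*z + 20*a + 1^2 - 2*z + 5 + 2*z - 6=16*a^2 - 8*a*z + 28*a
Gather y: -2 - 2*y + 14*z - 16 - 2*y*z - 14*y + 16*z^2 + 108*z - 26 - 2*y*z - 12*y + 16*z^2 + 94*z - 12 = y*(-4*z - 28) + 32*z^2 + 216*z - 56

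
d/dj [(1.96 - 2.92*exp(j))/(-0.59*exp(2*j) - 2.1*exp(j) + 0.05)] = (-1.7228*exp(2*j) + 2.3128*exp(j) + 3.97)*exp(j)/(0.3481*exp(4*j) + 2.478*exp(3*j) + 4.351*exp(2*j) - 0.21*exp(j) + 0.0025)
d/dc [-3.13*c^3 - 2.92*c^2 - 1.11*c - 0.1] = -9.39*c^2 - 5.84*c - 1.11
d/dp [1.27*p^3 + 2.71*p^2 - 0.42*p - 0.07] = 3.81*p^2 + 5.42*p - 0.42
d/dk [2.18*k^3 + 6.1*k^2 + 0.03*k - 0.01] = 6.54*k^2 + 12.2*k + 0.03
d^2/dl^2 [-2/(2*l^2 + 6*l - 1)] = 8*(2*l^2 + 6*l - 2*(2*l + 3)^2 - 1)/(2*l^2 + 6*l - 1)^3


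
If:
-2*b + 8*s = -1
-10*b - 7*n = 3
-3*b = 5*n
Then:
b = -15/29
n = 9/29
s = -59/232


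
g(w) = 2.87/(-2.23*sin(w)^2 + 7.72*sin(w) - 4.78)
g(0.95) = 119.09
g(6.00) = -0.40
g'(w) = 2.87*(4.46*sin(w)*cos(w) - 7.72*cos(w))/(-2.23*sin(w)^2 + 7.72*sin(w) - 4.78)^2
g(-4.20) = 11.27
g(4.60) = -0.20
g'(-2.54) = 0.25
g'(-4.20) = 83.22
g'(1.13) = -31.59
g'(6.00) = -0.49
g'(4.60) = 0.02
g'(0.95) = -11762.34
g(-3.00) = -0.49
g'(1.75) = 3.95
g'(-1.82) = 0.04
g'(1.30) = -7.59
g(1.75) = 4.37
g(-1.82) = -0.20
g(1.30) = 4.88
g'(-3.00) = 0.68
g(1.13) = 7.59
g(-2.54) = -0.29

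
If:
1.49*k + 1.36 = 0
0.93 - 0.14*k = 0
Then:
No Solution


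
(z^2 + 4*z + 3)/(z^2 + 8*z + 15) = (z + 1)/(z + 5)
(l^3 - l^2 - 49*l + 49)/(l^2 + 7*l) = l - 8 + 7/l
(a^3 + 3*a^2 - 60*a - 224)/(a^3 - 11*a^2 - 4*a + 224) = (a + 7)/(a - 7)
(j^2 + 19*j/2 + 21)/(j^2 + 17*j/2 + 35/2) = (j + 6)/(j + 5)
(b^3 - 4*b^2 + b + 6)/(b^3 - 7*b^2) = (b^3 - 4*b^2 + b + 6)/(b^2*(b - 7))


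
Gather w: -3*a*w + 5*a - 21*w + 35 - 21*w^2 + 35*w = 5*a - 21*w^2 + w*(14 - 3*a) + 35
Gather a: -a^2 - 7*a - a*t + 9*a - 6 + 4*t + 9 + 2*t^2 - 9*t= -a^2 + a*(2 - t) + 2*t^2 - 5*t + 3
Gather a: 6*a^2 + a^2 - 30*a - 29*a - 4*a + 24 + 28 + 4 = 7*a^2 - 63*a + 56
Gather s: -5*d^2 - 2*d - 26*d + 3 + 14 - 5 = -5*d^2 - 28*d + 12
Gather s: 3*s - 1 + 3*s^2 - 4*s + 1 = 3*s^2 - s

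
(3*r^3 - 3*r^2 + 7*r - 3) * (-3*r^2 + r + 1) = -9*r^5 + 12*r^4 - 21*r^3 + 13*r^2 + 4*r - 3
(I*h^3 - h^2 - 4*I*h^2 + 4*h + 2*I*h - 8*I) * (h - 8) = I*h^4 - h^3 - 12*I*h^3 + 12*h^2 + 34*I*h^2 - 32*h - 24*I*h + 64*I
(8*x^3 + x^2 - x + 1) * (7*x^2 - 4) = 56*x^5 + 7*x^4 - 39*x^3 + 3*x^2 + 4*x - 4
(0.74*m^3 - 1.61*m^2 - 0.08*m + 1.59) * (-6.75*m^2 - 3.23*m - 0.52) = -4.995*m^5 + 8.4773*m^4 + 5.3555*m^3 - 9.6369*m^2 - 5.0941*m - 0.8268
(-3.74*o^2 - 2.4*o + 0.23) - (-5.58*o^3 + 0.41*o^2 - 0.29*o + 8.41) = 5.58*o^3 - 4.15*o^2 - 2.11*o - 8.18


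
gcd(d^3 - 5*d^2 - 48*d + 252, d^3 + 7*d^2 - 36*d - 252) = d^2 + d - 42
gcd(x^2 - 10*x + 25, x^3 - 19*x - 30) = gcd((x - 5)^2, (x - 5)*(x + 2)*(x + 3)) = x - 5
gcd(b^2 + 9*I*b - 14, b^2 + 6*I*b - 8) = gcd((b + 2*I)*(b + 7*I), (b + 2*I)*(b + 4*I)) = b + 2*I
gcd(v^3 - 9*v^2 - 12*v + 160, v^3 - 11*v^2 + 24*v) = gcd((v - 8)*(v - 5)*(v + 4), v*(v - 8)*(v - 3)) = v - 8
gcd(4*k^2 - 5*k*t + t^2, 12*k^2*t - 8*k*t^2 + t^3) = 1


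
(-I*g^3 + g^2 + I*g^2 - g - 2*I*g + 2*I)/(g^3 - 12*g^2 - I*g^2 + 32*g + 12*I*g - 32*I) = (-I*g^2 + g*(2 + I) - 2)/(g^2 - 12*g + 32)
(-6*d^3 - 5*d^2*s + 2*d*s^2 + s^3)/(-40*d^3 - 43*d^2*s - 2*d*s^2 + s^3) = (-6*d^2 + d*s + s^2)/(-40*d^2 - 3*d*s + s^2)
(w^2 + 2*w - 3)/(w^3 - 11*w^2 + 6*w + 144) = (w - 1)/(w^2 - 14*w + 48)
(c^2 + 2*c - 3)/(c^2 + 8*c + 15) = (c - 1)/(c + 5)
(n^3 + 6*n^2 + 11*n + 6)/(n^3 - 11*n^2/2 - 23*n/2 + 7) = 2*(n^2 + 4*n + 3)/(2*n^2 - 15*n + 7)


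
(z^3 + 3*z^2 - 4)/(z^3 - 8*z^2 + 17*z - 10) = (z^2 + 4*z + 4)/(z^2 - 7*z + 10)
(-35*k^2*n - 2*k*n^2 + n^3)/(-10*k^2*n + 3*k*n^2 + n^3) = (7*k - n)/(2*k - n)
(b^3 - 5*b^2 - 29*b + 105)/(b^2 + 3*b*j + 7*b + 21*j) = (b^3 - 5*b^2 - 29*b + 105)/(b^2 + 3*b*j + 7*b + 21*j)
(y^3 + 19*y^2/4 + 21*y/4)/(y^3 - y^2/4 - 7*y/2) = (y + 3)/(y - 2)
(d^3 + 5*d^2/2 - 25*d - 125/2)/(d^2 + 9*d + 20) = (2*d^2 - 5*d - 25)/(2*(d + 4))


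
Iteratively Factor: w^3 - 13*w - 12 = (w + 3)*(w^2 - 3*w - 4) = (w - 4)*(w + 3)*(w + 1)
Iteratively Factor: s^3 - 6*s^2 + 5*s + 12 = (s - 4)*(s^2 - 2*s - 3) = (s - 4)*(s - 3)*(s + 1)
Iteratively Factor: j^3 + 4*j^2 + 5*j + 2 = (j + 2)*(j^2 + 2*j + 1) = (j + 1)*(j + 2)*(j + 1)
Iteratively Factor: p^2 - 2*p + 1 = (p - 1)*(p - 1)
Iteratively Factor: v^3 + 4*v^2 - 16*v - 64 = (v + 4)*(v^2 - 16) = (v + 4)^2*(v - 4)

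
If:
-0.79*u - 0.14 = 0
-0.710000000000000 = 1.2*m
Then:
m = -0.59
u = -0.18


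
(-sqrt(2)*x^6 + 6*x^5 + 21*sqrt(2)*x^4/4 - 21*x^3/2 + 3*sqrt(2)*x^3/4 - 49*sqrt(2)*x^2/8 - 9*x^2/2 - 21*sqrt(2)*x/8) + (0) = -sqrt(2)*x^6 + 6*x^5 + 21*sqrt(2)*x^4/4 - 21*x^3/2 + 3*sqrt(2)*x^3/4 - 49*sqrt(2)*x^2/8 - 9*x^2/2 - 21*sqrt(2)*x/8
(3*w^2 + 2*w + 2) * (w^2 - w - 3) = 3*w^4 - w^3 - 9*w^2 - 8*w - 6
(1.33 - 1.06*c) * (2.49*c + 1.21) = -2.6394*c^2 + 2.0291*c + 1.6093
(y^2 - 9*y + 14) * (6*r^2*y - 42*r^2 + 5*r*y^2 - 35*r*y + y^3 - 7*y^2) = 6*r^2*y^3 - 96*r^2*y^2 + 462*r^2*y - 588*r^2 + 5*r*y^4 - 80*r*y^3 + 385*r*y^2 - 490*r*y + y^5 - 16*y^4 + 77*y^3 - 98*y^2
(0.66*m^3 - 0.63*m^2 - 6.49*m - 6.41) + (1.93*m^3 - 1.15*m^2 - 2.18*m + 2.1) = 2.59*m^3 - 1.78*m^2 - 8.67*m - 4.31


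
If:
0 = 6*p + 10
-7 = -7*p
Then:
No Solution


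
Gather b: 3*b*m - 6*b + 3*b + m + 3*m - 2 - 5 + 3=b*(3*m - 3) + 4*m - 4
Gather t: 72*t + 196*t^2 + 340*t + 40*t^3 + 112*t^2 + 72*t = 40*t^3 + 308*t^2 + 484*t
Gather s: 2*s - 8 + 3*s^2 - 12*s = 3*s^2 - 10*s - 8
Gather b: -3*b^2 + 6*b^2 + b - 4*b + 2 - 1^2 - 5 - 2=3*b^2 - 3*b - 6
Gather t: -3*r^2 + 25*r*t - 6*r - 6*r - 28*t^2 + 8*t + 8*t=-3*r^2 - 12*r - 28*t^2 + t*(25*r + 16)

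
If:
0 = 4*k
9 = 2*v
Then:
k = 0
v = 9/2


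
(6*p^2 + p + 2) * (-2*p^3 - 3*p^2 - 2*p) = -12*p^5 - 20*p^4 - 19*p^3 - 8*p^2 - 4*p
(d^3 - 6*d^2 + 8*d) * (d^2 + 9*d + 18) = d^5 + 3*d^4 - 28*d^3 - 36*d^2 + 144*d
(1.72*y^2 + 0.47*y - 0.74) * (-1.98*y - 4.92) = -3.4056*y^3 - 9.393*y^2 - 0.8472*y + 3.6408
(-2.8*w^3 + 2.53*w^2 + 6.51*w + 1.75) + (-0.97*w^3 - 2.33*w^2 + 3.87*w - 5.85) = -3.77*w^3 + 0.2*w^2 + 10.38*w - 4.1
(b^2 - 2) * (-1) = 2 - b^2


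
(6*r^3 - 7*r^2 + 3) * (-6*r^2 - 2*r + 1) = -36*r^5 + 30*r^4 + 20*r^3 - 25*r^2 - 6*r + 3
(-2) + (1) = -1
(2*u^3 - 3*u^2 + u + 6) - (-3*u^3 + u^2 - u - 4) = 5*u^3 - 4*u^2 + 2*u + 10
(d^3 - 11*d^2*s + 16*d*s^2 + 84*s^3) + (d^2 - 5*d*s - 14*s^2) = d^3 - 11*d^2*s + d^2 + 16*d*s^2 - 5*d*s + 84*s^3 - 14*s^2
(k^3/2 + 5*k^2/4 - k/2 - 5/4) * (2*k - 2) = k^4 + 3*k^3/2 - 7*k^2/2 - 3*k/2 + 5/2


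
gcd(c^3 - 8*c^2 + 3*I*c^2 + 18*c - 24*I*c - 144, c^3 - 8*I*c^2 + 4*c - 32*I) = 1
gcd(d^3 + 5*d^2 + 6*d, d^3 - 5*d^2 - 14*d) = d^2 + 2*d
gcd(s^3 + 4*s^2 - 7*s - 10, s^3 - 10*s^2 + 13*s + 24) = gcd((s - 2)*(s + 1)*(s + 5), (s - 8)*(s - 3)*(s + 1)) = s + 1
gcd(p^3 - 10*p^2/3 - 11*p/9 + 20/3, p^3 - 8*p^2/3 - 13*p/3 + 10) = p^2 - 14*p/3 + 5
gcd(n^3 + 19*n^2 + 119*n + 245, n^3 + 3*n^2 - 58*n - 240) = n + 5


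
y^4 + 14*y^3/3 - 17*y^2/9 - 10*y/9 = y*(y - 2/3)*(y + 1/3)*(y + 5)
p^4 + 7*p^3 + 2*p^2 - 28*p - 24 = (p - 2)*(p + 1)*(p + 2)*(p + 6)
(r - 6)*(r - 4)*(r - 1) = r^3 - 11*r^2 + 34*r - 24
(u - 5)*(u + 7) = u^2 + 2*u - 35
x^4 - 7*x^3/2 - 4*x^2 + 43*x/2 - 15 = (x - 3)*(x - 2)*(x - 1)*(x + 5/2)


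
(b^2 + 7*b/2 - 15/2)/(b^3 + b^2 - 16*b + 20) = (b - 3/2)/(b^2 - 4*b + 4)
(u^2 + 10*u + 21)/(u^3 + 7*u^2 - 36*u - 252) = (u + 3)/(u^2 - 36)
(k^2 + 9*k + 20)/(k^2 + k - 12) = (k + 5)/(k - 3)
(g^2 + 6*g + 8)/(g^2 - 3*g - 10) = (g + 4)/(g - 5)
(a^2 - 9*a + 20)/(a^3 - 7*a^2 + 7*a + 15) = (a - 4)/(a^2 - 2*a - 3)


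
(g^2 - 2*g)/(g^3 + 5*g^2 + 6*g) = (g - 2)/(g^2 + 5*g + 6)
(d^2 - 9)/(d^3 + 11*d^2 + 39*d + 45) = (d - 3)/(d^2 + 8*d + 15)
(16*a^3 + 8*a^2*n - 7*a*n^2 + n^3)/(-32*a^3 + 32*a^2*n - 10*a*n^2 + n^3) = (-a - n)/(2*a - n)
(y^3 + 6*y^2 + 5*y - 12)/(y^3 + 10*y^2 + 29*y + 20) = (y^2 + 2*y - 3)/(y^2 + 6*y + 5)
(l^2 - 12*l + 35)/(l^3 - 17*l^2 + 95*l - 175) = 1/(l - 5)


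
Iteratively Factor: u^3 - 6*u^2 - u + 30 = (u - 3)*(u^2 - 3*u - 10) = (u - 3)*(u + 2)*(u - 5)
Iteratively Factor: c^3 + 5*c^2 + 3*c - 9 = (c + 3)*(c^2 + 2*c - 3) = (c + 3)^2*(c - 1)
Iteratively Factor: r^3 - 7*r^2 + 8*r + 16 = (r + 1)*(r^2 - 8*r + 16) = (r - 4)*(r + 1)*(r - 4)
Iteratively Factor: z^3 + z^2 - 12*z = (z)*(z^2 + z - 12) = z*(z - 3)*(z + 4)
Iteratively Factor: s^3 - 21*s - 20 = (s - 5)*(s^2 + 5*s + 4) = (s - 5)*(s + 4)*(s + 1)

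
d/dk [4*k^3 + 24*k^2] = 12*k*(k + 4)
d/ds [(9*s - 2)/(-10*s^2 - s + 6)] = (-90*s^2 - 9*s + (9*s - 2)*(20*s + 1) + 54)/(10*s^2 + s - 6)^2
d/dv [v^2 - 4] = 2*v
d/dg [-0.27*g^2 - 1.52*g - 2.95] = -0.54*g - 1.52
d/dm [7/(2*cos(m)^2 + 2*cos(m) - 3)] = 14*(sin(m) + sin(2*m))/(2*cos(m) + cos(2*m) - 2)^2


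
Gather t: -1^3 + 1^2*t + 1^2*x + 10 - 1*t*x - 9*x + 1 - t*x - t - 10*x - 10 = -2*t*x - 18*x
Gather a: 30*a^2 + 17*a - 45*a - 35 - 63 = 30*a^2 - 28*a - 98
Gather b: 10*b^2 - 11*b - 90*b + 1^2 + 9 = 10*b^2 - 101*b + 10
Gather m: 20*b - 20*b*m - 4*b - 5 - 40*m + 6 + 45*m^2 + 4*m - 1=16*b + 45*m^2 + m*(-20*b - 36)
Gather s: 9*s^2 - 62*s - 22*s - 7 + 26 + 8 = 9*s^2 - 84*s + 27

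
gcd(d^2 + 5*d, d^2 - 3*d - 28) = 1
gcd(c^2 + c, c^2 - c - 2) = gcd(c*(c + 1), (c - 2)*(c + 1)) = c + 1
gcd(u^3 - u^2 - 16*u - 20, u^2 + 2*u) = u + 2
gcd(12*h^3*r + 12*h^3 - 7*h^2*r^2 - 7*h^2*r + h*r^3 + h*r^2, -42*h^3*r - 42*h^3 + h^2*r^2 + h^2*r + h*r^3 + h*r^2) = h*r + h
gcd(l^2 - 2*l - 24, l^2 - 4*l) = 1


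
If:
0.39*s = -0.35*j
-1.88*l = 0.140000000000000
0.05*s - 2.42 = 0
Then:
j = -53.93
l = -0.07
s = 48.40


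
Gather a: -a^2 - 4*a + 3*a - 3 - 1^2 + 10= -a^2 - a + 6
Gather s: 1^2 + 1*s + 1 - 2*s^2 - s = 2 - 2*s^2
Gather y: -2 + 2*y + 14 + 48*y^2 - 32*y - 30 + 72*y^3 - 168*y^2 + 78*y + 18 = 72*y^3 - 120*y^2 + 48*y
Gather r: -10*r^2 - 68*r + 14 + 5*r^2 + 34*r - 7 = -5*r^2 - 34*r + 7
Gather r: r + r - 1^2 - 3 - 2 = 2*r - 6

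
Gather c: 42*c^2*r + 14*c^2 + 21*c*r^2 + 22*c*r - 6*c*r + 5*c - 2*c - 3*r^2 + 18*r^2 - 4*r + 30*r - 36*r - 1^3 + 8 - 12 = c^2*(42*r + 14) + c*(21*r^2 + 16*r + 3) + 15*r^2 - 10*r - 5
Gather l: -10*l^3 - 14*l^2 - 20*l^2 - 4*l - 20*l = -10*l^3 - 34*l^2 - 24*l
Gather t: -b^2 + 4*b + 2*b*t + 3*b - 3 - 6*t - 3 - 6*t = -b^2 + 7*b + t*(2*b - 12) - 6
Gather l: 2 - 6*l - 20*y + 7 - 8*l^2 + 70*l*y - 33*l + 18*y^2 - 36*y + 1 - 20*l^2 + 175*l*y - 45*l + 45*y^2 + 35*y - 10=-28*l^2 + l*(245*y - 84) + 63*y^2 - 21*y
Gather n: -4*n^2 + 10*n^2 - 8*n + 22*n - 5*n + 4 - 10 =6*n^2 + 9*n - 6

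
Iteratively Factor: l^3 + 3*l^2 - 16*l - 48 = (l - 4)*(l^2 + 7*l + 12) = (l - 4)*(l + 3)*(l + 4)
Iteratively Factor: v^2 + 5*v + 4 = (v + 4)*(v + 1)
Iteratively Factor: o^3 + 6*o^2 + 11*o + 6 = (o + 1)*(o^2 + 5*o + 6) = (o + 1)*(o + 2)*(o + 3)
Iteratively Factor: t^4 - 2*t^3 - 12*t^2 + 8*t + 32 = (t - 2)*(t^3 - 12*t - 16) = (t - 2)*(t + 2)*(t^2 - 2*t - 8) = (t - 2)*(t + 2)^2*(t - 4)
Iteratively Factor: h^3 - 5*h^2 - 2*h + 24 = (h + 2)*(h^2 - 7*h + 12) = (h - 4)*(h + 2)*(h - 3)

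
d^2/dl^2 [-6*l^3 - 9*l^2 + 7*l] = -36*l - 18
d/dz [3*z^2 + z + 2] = 6*z + 1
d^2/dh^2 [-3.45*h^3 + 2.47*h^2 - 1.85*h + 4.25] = 4.94 - 20.7*h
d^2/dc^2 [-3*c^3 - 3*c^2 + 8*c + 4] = -18*c - 6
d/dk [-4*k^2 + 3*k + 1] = 3 - 8*k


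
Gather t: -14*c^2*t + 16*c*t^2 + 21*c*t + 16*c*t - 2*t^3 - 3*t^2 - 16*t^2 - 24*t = -2*t^3 + t^2*(16*c - 19) + t*(-14*c^2 + 37*c - 24)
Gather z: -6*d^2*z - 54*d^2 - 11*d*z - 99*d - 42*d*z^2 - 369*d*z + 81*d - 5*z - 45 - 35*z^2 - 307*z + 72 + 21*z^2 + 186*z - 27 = -54*d^2 - 18*d + z^2*(-42*d - 14) + z*(-6*d^2 - 380*d - 126)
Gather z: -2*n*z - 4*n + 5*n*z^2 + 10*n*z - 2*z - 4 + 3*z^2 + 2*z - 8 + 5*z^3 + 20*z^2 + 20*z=-4*n + 5*z^3 + z^2*(5*n + 23) + z*(8*n + 20) - 12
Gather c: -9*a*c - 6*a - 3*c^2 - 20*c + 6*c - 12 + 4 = -6*a - 3*c^2 + c*(-9*a - 14) - 8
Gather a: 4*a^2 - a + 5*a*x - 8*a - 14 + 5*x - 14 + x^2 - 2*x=4*a^2 + a*(5*x - 9) + x^2 + 3*x - 28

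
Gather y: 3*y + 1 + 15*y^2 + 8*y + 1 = 15*y^2 + 11*y + 2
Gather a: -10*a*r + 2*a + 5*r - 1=a*(2 - 10*r) + 5*r - 1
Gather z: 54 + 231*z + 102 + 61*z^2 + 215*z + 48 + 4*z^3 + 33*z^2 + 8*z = 4*z^3 + 94*z^2 + 454*z + 204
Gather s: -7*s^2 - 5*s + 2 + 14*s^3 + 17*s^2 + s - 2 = 14*s^3 + 10*s^2 - 4*s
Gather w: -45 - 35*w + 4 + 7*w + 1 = -28*w - 40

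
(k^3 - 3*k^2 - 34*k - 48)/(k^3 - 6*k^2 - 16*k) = (k + 3)/k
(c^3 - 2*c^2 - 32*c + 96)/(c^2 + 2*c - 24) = c - 4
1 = 1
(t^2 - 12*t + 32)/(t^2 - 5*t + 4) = (t - 8)/(t - 1)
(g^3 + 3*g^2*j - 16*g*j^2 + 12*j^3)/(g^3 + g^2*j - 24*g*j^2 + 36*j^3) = (g - j)/(g - 3*j)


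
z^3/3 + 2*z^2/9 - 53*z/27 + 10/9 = (z/3 + 1)*(z - 5/3)*(z - 2/3)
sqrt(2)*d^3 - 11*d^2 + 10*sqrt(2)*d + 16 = (d - 4*sqrt(2))*(d - 2*sqrt(2))*(sqrt(2)*d + 1)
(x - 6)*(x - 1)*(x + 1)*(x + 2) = x^4 - 4*x^3 - 13*x^2 + 4*x + 12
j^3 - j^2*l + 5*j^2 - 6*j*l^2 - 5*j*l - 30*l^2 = (j + 5)*(j - 3*l)*(j + 2*l)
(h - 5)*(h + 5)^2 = h^3 + 5*h^2 - 25*h - 125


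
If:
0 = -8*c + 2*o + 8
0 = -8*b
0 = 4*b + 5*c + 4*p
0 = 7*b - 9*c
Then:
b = 0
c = 0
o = -4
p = 0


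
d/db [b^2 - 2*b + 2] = 2*b - 2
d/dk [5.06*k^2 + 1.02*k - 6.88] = 10.12*k + 1.02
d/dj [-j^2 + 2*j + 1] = 2 - 2*j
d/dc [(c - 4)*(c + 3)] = 2*c - 1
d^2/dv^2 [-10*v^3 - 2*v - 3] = -60*v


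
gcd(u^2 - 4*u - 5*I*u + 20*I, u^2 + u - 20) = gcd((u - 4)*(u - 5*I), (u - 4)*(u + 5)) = u - 4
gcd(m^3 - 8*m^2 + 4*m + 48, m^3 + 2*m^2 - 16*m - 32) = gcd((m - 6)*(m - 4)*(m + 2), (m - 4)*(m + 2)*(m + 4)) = m^2 - 2*m - 8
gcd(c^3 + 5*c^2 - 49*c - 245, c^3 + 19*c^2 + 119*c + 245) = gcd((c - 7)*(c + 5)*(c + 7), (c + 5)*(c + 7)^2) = c^2 + 12*c + 35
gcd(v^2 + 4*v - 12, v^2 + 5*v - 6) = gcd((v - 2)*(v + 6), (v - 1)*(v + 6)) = v + 6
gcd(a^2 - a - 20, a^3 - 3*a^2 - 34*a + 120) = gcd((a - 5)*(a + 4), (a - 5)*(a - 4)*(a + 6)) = a - 5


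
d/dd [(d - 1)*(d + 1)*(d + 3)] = 3*d^2 + 6*d - 1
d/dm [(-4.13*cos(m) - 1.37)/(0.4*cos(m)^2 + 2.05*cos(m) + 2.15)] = (-1.652*cos(m)^2 - 1.096*cos(m) + 6.071)*sin(m)/(0.16*cos(m)^4 + 1.64*cos(m)^3 + 5.9225*cos(m)^2 + 8.815*cos(m) + 4.6225)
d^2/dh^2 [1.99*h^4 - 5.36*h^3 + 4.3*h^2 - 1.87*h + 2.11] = 23.88*h^2 - 32.16*h + 8.6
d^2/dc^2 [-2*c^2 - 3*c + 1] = -4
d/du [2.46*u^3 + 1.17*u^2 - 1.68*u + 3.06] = 7.38*u^2 + 2.34*u - 1.68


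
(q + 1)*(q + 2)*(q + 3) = q^3 + 6*q^2 + 11*q + 6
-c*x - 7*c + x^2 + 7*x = (-c + x)*(x + 7)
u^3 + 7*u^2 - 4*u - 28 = (u - 2)*(u + 2)*(u + 7)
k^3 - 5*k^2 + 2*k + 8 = (k - 4)*(k - 2)*(k + 1)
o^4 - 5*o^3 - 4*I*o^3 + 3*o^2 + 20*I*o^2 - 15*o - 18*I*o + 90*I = (o - 5)*(o - 3*I)^2*(o + 2*I)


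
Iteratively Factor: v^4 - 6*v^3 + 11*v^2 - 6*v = (v - 2)*(v^3 - 4*v^2 + 3*v) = (v - 3)*(v - 2)*(v^2 - v) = v*(v - 3)*(v - 2)*(v - 1)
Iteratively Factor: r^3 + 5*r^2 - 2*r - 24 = (r + 3)*(r^2 + 2*r - 8) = (r + 3)*(r + 4)*(r - 2)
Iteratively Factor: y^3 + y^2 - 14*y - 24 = (y - 4)*(y^2 + 5*y + 6) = (y - 4)*(y + 2)*(y + 3)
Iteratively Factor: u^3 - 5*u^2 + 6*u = (u)*(u^2 - 5*u + 6) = u*(u - 3)*(u - 2)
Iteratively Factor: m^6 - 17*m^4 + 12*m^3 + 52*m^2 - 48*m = (m - 1)*(m^5 + m^4 - 16*m^3 - 4*m^2 + 48*m) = (m - 1)*(m + 2)*(m^4 - m^3 - 14*m^2 + 24*m) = m*(m - 1)*(m + 2)*(m^3 - m^2 - 14*m + 24) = m*(m - 3)*(m - 1)*(m + 2)*(m^2 + 2*m - 8) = m*(m - 3)*(m - 1)*(m + 2)*(m + 4)*(m - 2)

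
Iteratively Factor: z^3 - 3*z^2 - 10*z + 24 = (z + 3)*(z^2 - 6*z + 8) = (z - 2)*(z + 3)*(z - 4)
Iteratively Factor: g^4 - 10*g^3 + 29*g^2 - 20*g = (g - 5)*(g^3 - 5*g^2 + 4*g) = (g - 5)*(g - 1)*(g^2 - 4*g) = (g - 5)*(g - 4)*(g - 1)*(g)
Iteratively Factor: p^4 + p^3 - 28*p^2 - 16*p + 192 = (p - 3)*(p^3 + 4*p^2 - 16*p - 64) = (p - 3)*(p + 4)*(p^2 - 16) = (p - 3)*(p + 4)^2*(p - 4)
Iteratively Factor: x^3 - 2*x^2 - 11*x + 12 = (x - 4)*(x^2 + 2*x - 3) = (x - 4)*(x + 3)*(x - 1)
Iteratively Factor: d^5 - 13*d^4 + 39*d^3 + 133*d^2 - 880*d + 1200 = (d + 4)*(d^4 - 17*d^3 + 107*d^2 - 295*d + 300) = (d - 5)*(d + 4)*(d^3 - 12*d^2 + 47*d - 60) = (d - 5)*(d - 3)*(d + 4)*(d^2 - 9*d + 20) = (d - 5)^2*(d - 3)*(d + 4)*(d - 4)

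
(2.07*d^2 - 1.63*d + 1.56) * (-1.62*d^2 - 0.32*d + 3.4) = -3.3534*d^4 + 1.9782*d^3 + 5.0324*d^2 - 6.0412*d + 5.304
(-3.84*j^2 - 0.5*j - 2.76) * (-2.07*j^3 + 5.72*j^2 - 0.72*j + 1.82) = 7.9488*j^5 - 20.9298*j^4 + 5.618*j^3 - 22.416*j^2 + 1.0772*j - 5.0232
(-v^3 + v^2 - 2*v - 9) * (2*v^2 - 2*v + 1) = -2*v^5 + 4*v^4 - 7*v^3 - 13*v^2 + 16*v - 9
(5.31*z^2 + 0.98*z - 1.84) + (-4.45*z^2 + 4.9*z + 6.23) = 0.859999999999999*z^2 + 5.88*z + 4.39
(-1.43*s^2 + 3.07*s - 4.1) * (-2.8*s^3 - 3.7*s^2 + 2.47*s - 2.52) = 4.004*s^5 - 3.305*s^4 - 3.4111*s^3 + 26.3565*s^2 - 17.8634*s + 10.332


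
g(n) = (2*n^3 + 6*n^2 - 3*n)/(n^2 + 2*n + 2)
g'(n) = (-2*n - 2)*(2*n^3 + 6*n^2 - 3*n)/(n^2 + 2*n + 2)^2 + (6*n^2 + 12*n - 3)/(n^2 + 2*n + 2)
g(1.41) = 1.95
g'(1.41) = 2.41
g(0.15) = -0.13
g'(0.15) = -0.33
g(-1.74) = 8.30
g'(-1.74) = 4.25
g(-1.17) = 8.28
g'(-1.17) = -5.84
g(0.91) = 0.81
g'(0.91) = 2.11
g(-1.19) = 8.39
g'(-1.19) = -5.40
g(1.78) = 2.86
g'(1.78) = 2.46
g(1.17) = 1.38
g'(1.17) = 2.32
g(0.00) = 0.00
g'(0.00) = -1.50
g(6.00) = 12.60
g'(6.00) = 2.17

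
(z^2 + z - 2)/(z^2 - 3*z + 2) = (z + 2)/(z - 2)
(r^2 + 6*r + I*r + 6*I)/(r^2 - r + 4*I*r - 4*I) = (r^2 + r*(6 + I) + 6*I)/(r^2 + r*(-1 + 4*I) - 4*I)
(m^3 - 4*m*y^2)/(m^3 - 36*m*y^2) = (m^2 - 4*y^2)/(m^2 - 36*y^2)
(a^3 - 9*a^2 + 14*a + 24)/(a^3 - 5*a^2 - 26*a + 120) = (a + 1)/(a + 5)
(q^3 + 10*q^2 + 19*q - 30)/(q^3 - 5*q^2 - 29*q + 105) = (q^2 + 5*q - 6)/(q^2 - 10*q + 21)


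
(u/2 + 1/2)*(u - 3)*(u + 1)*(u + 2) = u^4/2 + u^3/2 - 7*u^2/2 - 13*u/2 - 3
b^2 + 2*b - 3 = (b - 1)*(b + 3)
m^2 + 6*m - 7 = (m - 1)*(m + 7)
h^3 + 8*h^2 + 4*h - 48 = (h - 2)*(h + 4)*(h + 6)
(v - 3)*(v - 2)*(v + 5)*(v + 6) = v^4 + 6*v^3 - 19*v^2 - 84*v + 180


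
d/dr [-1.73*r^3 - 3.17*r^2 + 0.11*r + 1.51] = -5.19*r^2 - 6.34*r + 0.11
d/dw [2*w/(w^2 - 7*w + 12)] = 2*(12 - w^2)/(w^4 - 14*w^3 + 73*w^2 - 168*w + 144)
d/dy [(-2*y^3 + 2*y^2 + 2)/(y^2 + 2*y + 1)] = 2*(-y^3 - 3*y^2 + 2*y - 2)/(y^3 + 3*y^2 + 3*y + 1)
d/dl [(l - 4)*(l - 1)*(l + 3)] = 3*l^2 - 4*l - 11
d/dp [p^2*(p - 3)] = 3*p*(p - 2)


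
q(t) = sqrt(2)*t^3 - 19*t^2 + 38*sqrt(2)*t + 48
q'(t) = 3*sqrt(2)*t^2 - 38*t + 38*sqrt(2)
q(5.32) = 9.09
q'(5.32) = -28.34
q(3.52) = 63.43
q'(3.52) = -27.45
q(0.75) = 78.21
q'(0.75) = 27.63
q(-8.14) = -2411.14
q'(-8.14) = 644.18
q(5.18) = 13.12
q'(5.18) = -29.26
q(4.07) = 47.33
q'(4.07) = -30.64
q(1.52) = 90.75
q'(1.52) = 5.78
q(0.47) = 69.21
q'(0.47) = 36.82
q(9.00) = 23.62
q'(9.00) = 55.39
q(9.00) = 23.62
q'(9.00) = 55.39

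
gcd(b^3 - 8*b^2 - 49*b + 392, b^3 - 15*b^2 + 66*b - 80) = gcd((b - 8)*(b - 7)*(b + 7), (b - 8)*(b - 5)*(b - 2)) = b - 8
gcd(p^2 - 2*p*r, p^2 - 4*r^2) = p - 2*r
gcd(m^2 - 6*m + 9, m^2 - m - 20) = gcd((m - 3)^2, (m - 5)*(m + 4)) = 1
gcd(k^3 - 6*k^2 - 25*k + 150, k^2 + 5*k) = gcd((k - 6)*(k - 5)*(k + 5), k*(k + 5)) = k + 5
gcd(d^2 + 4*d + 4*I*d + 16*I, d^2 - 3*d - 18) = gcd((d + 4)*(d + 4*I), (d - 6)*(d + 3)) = 1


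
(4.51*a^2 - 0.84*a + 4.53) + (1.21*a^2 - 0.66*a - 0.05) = 5.72*a^2 - 1.5*a + 4.48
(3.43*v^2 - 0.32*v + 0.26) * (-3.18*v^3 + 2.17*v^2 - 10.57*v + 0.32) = -10.9074*v^5 + 8.4607*v^4 - 37.7763*v^3 + 5.0442*v^2 - 2.8506*v + 0.0832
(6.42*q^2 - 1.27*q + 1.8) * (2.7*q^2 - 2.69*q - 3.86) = 17.334*q^4 - 20.6988*q^3 - 16.5049*q^2 + 0.0602*q - 6.948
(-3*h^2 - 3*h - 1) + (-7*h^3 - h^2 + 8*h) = -7*h^3 - 4*h^2 + 5*h - 1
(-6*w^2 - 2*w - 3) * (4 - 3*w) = 18*w^3 - 18*w^2 + w - 12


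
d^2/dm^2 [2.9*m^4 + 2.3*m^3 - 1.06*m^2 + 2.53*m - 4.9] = 34.8*m^2 + 13.8*m - 2.12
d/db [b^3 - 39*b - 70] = 3*b^2 - 39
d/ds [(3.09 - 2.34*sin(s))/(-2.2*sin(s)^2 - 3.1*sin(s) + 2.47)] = (-5.148*sin(s)^2 + 13.596*sin(s) + 3.7992)*cos(s)/(4.84*sin(s)^4 + 13.64*sin(s)^3 - 1.258*sin(s)^2 - 15.314*sin(s) + 6.1009)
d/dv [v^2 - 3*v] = 2*v - 3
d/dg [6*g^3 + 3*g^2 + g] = 18*g^2 + 6*g + 1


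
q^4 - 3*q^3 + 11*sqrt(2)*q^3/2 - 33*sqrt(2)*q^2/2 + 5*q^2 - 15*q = q*(q - 3)*(q + sqrt(2)/2)*(q + 5*sqrt(2))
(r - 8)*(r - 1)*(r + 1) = r^3 - 8*r^2 - r + 8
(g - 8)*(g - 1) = g^2 - 9*g + 8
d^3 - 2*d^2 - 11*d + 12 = (d - 4)*(d - 1)*(d + 3)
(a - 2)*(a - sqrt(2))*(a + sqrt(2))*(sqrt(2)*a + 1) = sqrt(2)*a^4 - 2*sqrt(2)*a^3 + a^3 - 2*sqrt(2)*a^2 - 2*a^2 - 2*a + 4*sqrt(2)*a + 4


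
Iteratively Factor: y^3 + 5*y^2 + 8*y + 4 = (y + 2)*(y^2 + 3*y + 2) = (y + 2)^2*(y + 1)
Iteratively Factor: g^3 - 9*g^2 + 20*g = (g - 5)*(g^2 - 4*g) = g*(g - 5)*(g - 4)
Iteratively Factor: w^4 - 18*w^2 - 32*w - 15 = (w + 3)*(w^3 - 3*w^2 - 9*w - 5) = (w + 1)*(w + 3)*(w^2 - 4*w - 5) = (w + 1)^2*(w + 3)*(w - 5)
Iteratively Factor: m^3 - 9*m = (m)*(m^2 - 9) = m*(m + 3)*(m - 3)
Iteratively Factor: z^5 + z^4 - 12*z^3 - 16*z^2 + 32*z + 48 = (z + 2)*(z^4 - z^3 - 10*z^2 + 4*z + 24) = (z - 2)*(z + 2)*(z^3 + z^2 - 8*z - 12) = (z - 3)*(z - 2)*(z + 2)*(z^2 + 4*z + 4) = (z - 3)*(z - 2)*(z + 2)^2*(z + 2)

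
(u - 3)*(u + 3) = u^2 - 9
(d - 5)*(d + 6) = d^2 + d - 30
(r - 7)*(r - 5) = r^2 - 12*r + 35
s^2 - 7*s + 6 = (s - 6)*(s - 1)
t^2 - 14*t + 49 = (t - 7)^2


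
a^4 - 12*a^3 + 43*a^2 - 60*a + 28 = (a - 7)*(a - 2)^2*(a - 1)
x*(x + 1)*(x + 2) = x^3 + 3*x^2 + 2*x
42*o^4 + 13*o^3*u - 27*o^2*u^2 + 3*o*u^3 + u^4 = (-3*o + u)*(-2*o + u)*(o + u)*(7*o + u)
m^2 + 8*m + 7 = (m + 1)*(m + 7)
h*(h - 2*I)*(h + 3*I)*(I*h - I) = I*h^4 - h^3 - I*h^3 + h^2 + 6*I*h^2 - 6*I*h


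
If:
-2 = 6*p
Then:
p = -1/3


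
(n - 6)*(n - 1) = n^2 - 7*n + 6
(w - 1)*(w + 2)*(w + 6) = w^3 + 7*w^2 + 4*w - 12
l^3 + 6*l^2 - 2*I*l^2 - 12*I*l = l*(l + 6)*(l - 2*I)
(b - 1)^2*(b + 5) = b^3 + 3*b^2 - 9*b + 5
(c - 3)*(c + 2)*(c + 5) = c^3 + 4*c^2 - 11*c - 30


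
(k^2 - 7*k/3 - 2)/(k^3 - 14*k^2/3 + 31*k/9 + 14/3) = 3/(3*k - 7)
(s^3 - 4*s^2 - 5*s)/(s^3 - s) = (s - 5)/(s - 1)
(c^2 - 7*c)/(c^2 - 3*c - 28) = c/(c + 4)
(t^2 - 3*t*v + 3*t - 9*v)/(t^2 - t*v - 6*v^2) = (t + 3)/(t + 2*v)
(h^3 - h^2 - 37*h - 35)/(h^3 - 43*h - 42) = (h + 5)/(h + 6)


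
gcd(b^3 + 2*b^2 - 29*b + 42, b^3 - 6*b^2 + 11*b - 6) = b^2 - 5*b + 6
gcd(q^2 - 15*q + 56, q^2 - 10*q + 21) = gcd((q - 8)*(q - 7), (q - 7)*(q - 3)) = q - 7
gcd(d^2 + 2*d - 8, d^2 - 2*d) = d - 2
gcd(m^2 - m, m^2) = m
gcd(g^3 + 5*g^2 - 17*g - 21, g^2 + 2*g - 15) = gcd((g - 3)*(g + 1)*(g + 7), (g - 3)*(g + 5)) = g - 3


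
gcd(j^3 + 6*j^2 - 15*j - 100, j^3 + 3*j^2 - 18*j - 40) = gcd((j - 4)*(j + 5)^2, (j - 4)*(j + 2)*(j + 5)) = j^2 + j - 20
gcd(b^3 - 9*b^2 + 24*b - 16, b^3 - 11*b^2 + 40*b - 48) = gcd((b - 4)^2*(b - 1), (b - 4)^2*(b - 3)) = b^2 - 8*b + 16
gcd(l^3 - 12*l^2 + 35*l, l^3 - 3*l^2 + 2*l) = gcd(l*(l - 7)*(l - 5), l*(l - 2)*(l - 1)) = l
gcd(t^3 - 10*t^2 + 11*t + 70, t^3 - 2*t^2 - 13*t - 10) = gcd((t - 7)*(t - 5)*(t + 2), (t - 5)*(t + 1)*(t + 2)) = t^2 - 3*t - 10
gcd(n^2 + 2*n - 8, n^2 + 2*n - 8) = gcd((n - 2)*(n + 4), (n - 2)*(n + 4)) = n^2 + 2*n - 8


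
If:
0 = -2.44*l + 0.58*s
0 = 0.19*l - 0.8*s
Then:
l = 0.00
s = 0.00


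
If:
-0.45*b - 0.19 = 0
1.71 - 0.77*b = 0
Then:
No Solution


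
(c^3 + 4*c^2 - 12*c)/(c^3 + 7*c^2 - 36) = c/(c + 3)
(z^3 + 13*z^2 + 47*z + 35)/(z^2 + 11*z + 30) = (z^2 + 8*z + 7)/(z + 6)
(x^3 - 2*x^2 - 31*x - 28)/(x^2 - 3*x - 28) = x + 1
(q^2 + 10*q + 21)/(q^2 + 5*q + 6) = (q + 7)/(q + 2)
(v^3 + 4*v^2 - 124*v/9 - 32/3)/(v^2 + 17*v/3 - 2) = (9*v^2 - 18*v - 16)/(3*(3*v - 1))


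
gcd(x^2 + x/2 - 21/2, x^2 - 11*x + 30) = 1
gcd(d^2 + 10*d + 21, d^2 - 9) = d + 3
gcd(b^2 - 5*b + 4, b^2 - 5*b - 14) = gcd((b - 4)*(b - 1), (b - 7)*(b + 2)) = 1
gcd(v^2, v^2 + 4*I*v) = v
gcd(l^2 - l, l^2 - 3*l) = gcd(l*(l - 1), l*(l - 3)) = l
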